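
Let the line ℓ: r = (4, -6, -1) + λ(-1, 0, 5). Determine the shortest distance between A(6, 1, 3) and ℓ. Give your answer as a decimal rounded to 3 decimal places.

Taking (4, -6, -1) on ℓ with direction v = (-1, 0, 5): w = A − (4, -6, -1) = (2, 7, 4), and w × v = (35, -14, 7).
Distance = |w × v| / |v| = √1470 / √26 ≈ 7.519.

7.519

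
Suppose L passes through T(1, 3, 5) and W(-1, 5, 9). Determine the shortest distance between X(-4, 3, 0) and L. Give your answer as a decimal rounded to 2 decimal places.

A direction vector for L is W − T = (-2, 2, 4).
Taking (1, 3, 5) on L with direction v = (-2, 2, 4): w = X − (1, 3, 5) = (-5, 0, -5), and w × v = (10, 30, -10).
Distance = |w × v| / |v| = √1100 / √24 ≈ 6.77.

6.77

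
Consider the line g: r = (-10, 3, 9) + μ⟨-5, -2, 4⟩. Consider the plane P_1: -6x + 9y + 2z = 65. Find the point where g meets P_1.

Substitute r = (-10, 3, 9) + t(-5, -2, 4) into the plane: 105 + 20t = 65, so t = -2.
Intersection: (-10, 3, 9) + (-2)·(-5, -2, 4) = (0, 7, 1).

(0, 7, 1)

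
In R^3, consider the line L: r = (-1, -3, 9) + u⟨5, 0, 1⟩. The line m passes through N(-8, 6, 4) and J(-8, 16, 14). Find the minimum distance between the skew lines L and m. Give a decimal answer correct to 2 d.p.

8.82

A direction vector for m is J − N = (0, 10, 10).
Common perpendicular direction n = (5, 0, 1) × (0, 10, 10) = (-10, -50, 50).
With w = (-8, 6, 4) − (-1, -3, 9) = (-7, 9, -5), w · n = -630.
Distance = |w · n| / |n| = |-630| / √5100 ≈ 8.82.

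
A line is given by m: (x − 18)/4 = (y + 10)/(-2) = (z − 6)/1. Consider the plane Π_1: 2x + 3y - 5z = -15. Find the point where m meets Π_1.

(6, -4, 3)

m has direction (4, -2, 1) through (18, -10, 6).
Substitute r = (18, -10, 6) + t(4, -2, 1) into the plane: -24 + (-3)t = -15, so t = -3.
Intersection: (18, -10, 6) + (-3)·(4, -2, 1) = (6, -4, 3).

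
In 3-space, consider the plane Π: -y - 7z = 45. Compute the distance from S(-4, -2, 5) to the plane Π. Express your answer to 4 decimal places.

11.0309

n·S − d = (0)·(-4) + (-1)·(-2) + (-7)·(5) − 45 = -78; |n| = √50.
Distance = |-78| / √50 = 78/√50 ≈ 11.0309.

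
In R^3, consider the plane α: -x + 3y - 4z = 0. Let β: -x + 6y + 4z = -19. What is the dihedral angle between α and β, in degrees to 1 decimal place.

cos θ = |n₁·n₂| / (|n₁||n₂|) = |3| / (√26 · √53).
θ = arccos(0.08082) ≈ 85.4°.

85.4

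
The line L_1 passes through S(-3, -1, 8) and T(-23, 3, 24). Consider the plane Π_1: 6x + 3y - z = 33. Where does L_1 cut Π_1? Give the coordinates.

(7, -3, 0)

A direction vector for L_1 is T − S = (-20, 4, 16).
Substitute r = (-3, -1, 8) + t(-20, 4, 16) into the plane: -29 + (-124)t = 33, so t = -1/2.
Intersection: (-3, -1, 8) + (-1/2)·(-20, 4, 16) = (7, -3, 0).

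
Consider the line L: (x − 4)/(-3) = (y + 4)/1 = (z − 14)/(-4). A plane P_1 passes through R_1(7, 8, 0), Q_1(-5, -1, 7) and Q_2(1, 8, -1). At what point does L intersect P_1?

(1, -3, 10)

L has direction (-3, 1, -4) through (4, -4, 14).
R_1Q_1 = (-12, -9, 7), R_1Q_2 = (-6, 0, -1); a normal to P_1 is R_1Q_1 × R_1Q_2 = (9, -54, -54).
Using R_1: P_1 has equation 9x - 54y - 54z = -369.
Substitute r = (4, -4, 14) + t(-3, 1, -4) into the plane: -504 + 135t = -369, so t = 1.
Intersection: (4, -4, 14) + 1·(-3, 1, -4) = (1, -3, 10).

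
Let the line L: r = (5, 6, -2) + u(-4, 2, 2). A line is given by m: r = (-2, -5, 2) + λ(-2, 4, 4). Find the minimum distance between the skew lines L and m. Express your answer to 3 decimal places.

10.607

Common perpendicular direction n = (-4, 2, 2) × (-2, 4, 4) = (0, 12, -12).
With w = (-2, -5, 2) − (5, 6, -2) = (-7, -11, 4), w · n = -180.
Distance = |w · n| / |n| = |-180| / √288 ≈ 10.607.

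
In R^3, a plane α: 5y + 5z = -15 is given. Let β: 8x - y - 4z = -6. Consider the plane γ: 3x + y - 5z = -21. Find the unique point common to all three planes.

Solving the 3×3 linear system 5y + 5z = -15, 8x - y - 4z = -6, 3x + y - 5z = -21 (e.g. by elimination or Cramer's rule, determinant = 195) gives (0, -6, 3).

(0, -6, 3)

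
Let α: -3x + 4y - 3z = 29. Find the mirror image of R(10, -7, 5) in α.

(-8, 17, -13)

λ = (n·R − d)/|n|² = (-73 − 29)/34 = -3.
Reflection = R − 2λn = (10, -7, 5) − (-6)·(-3, 4, -3) = (-8, 17, -13).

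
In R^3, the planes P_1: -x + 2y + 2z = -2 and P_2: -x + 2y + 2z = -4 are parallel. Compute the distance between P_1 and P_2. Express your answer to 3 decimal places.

0.667

Same normal n = (-1, 2, 2) with |n| = √9; distance = |-2 − (-4)| / |n| = 2/√9 ≈ 0.667.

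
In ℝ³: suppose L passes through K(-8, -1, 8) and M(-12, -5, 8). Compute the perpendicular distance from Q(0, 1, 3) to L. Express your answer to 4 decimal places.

6.5574

A direction vector for L is M − K = (-4, -4, 0).
Taking (-8, -1, 8) on L with direction v = (-4, -4, 0): w = Q − (-8, -1, 8) = (8, 2, -5), and w × v = (-20, 20, -24).
Distance = |w × v| / |v| = √1376 / √32 ≈ 6.5574.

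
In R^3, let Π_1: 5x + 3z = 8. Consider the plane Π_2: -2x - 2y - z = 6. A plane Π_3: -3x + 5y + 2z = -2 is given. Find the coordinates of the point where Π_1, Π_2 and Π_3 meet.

Solving the 3×3 linear system 5x + 3z = 8, -2x - 2y - z = 6, -3x + 5y + 2z = -2 (e.g. by elimination or Cramer's rule, determinant = -43) gives (-2, -4, 6).

(-2, -4, 6)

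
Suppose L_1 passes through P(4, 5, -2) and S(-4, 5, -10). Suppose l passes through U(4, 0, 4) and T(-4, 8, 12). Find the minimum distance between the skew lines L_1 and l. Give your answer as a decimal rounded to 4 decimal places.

6.5320

A direction vector for L_1 is S − P = (-8, 0, -8).
A direction vector for l is T − U = (-8, 8, 8).
Common perpendicular direction n = (-8, 0, -8) × (-8, 8, 8) = (64, 128, -64).
With w = (4, 0, 4) − (4, 5, -2) = (0, -5, 6), w · n = -1024.
Distance = |w · n| / |n| = |-1024| / √24576 ≈ 6.5320.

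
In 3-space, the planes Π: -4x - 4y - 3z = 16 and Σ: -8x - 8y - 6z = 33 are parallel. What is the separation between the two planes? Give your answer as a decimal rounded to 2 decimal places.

Rescale Σ by 1/2: -4x - 4y - 3z = 33/2. Then distance = |16 − (33/2)| / √41 ≈ 0.08.

0.08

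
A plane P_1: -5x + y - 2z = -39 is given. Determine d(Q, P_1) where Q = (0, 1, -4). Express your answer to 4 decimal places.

n·Q − d = (-5)·(0) + (1)·(1) + (-2)·(-4) − (-39) = 48; |n| = √30.
Distance = |48| / √30 = 48/√30 ≈ 8.7636.

8.7636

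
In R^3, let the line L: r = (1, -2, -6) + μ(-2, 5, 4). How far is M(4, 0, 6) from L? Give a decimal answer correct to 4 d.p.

9.8443

Taking (1, -2, -6) on L with direction v = (-2, 5, 4): w = M − (1, -2, -6) = (3, 2, 12), and w × v = (-52, -36, 19).
Distance = |w × v| / |v| = √4361 / √45 ≈ 9.8443.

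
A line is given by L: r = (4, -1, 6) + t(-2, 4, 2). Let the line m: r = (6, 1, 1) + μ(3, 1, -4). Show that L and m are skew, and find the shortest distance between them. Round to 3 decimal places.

1.311

Common perpendicular direction n = (-2, 4, 2) × (3, 1, -4) = (-18, -2, -14).
With w = (6, 1, 1) − (4, -1, 6) = (2, 2, -5), w · n = 30.
Since n ≠ 0 the lines are not parallel, and w · n = 30 ≠ 0 so they do not intersect; hence they are skew.
Distance = |w · n| / |n| = |30| / √524 ≈ 1.311.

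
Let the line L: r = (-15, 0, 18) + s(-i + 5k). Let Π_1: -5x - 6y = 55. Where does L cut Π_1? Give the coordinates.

(-11, 0, -2)

Substitute r = (-15, 0, 18) + t(-1, 0, 5) into the plane: 75 + 5t = 55, so t = -4.
Intersection: (-15, 0, 18) + (-4)·(-1, 0, 5) = (-11, 0, -2).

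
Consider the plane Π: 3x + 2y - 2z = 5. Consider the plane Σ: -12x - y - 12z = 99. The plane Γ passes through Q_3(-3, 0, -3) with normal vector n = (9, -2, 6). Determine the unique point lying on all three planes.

(-1, -3, -7)

Γ: n·r = n·Q_3 gives 9x - 2y + 6z = -45.
Solving the 3×3 linear system 3x + 2y - 2z = 5, -12x - y - 12z = 99, 9x - 2y + 6z = -45 (e.g. by elimination or Cramer's rule, determinant = -228) gives (-1, -3, -7).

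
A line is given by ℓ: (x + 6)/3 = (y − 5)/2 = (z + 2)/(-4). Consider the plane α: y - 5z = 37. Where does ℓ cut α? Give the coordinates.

ℓ has direction (3, 2, -4) through (-6, 5, -2).
Substitute r = (-6, 5, -2) + t(3, 2, -4) into the plane: 15 + 22t = 37, so t = 1.
Intersection: (-6, 5, -2) + 1·(3, 2, -4) = (-3, 7, -6).

(-3, 7, -6)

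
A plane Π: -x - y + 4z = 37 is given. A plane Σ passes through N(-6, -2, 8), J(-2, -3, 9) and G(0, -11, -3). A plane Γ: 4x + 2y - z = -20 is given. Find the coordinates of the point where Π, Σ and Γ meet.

(-1, -4, 8)

NJ = (4, -1, 1), NG = (6, -9, -11); a normal to Σ is NJ × NG = (20, 50, -30).
Using N: Σ has equation 20x + 50y - 30z = -460.
Solving the 3×3 linear system -x - y + 4z = 37, 20x + 50y - 30z = -460, 4x + 2y - z = -20 (e.g. by elimination or Cramer's rule, determinant = -550) gives (-1, -4, 8).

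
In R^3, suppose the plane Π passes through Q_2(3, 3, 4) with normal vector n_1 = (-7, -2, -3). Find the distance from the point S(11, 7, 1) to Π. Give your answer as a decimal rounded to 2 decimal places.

6.99

Π: n_1·r = n_1·Q_2 gives -7x - 2y - 3z = -39.
n·S − d = (-7)·(11) + (-2)·(7) + (-3)·(1) − (-39) = -55; |n| = √62.
Distance = |-55| / √62 = 55/√62 ≈ 6.99.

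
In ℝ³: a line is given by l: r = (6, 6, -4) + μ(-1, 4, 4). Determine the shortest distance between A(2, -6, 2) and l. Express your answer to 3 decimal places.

13.560

Taking (6, 6, -4) on l with direction v = (-1, 4, 4): w = A − (6, 6, -4) = (-4, -12, 6), and w × v = (-72, 10, -28).
Distance = |w × v| / |v| = √6068 / √33 ≈ 13.560.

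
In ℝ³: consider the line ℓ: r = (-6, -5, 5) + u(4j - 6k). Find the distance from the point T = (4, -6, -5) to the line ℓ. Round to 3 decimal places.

11.861

Taking (-6, -5, 5) on ℓ with direction v = (0, 4, -6): w = T − (-6, -5, 5) = (10, -1, -10), and w × v = (46, 60, 40).
Distance = |w × v| / |v| = √7316 / √52 ≈ 11.861.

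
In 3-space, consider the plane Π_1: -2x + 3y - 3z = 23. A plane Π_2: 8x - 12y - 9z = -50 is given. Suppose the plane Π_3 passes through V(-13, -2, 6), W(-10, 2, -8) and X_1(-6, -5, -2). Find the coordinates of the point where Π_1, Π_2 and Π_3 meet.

(-10, -1, -2)

VW = (3, 4, -14), VX_1 = (7, -3, -8); a normal to Π_3 is VW × VX_1 = (-74, -74, -37).
Using V: Π_3 has equation -74x - 74y - 37z = 888.
Solving the 3×3 linear system -2x + 3y - 3z = 23, 8x - 12y - 9z = -50, -74x - 74y - 37z = 888 (e.g. by elimination or Cramer's rule, determinant = 7770) gives (-10, -1, -2).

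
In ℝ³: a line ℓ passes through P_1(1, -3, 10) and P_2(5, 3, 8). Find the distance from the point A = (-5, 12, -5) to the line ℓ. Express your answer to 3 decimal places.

17.928

A direction vector for ℓ is P_2 − P_1 = (4, 6, -2).
Taking (1, -3, 10) on ℓ with direction v = (4, 6, -2): w = A − (1, -3, 10) = (-6, 15, -15), and w × v = (60, -72, -96).
Distance = |w × v| / |v| = √18000 / √56 ≈ 17.928.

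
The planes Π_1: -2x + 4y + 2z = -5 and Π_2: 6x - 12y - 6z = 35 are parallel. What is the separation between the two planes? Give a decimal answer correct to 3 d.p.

Rescale Π_2 by 1/(-3): -2x + 4y + 2z = -35/3. Then distance = |-5 − (-35/3)| / √24 ≈ 1.361.

1.361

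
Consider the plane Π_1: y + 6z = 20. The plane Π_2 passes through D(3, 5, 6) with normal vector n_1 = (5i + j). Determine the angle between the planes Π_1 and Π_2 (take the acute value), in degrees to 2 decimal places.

88.15

Π_2: n_1·r = n_1·D gives 5x + y = 20.
cos θ = |n₁·n₂| / (|n₁||n₂|) = |1| / (√37 · √26).
θ = arccos(0.03224) ≈ 88.15°.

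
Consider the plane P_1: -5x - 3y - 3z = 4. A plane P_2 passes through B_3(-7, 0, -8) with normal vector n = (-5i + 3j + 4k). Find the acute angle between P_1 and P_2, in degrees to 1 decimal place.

P_2: n·r = n·B_3 gives -5x + 3y + 4z = 3.
cos θ = |n₁·n₂| / (|n₁||n₂|) = |4| / (√43 · √50).
θ = arccos(0.08627) ≈ 85.1°.

85.1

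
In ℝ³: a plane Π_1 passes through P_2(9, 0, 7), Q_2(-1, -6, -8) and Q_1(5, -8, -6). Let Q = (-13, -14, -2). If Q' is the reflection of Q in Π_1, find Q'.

(-1, 6, -18)

P_2Q_2 = (-10, -6, -15), P_2Q_1 = (-4, -8, -13); a normal to Π_1 is P_2Q_2 × P_2Q_1 = (-42, -70, 56).
Using P_2: Π_1 has equation -42x - 70y + 56z = 14.
λ = (n·Q − d)/|n|² = (1414 − 14)/9800 = 1/7.
Reflection = Q − 2λn = (-13, -14, -2) − (2/7)·(-42, -70, 56) = (-1, 6, -18).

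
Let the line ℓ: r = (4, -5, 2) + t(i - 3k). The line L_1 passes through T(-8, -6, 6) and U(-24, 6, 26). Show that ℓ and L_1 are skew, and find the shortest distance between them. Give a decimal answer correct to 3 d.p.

8.736

A direction vector for L_1 is U − T = (-16, 12, 20).
Common perpendicular direction n = (1, 0, -3) × (-16, 12, 20) = (36, 28, 12).
With w = (-8, -6, 6) − (4, -5, 2) = (-12, -1, 4), w · n = -412.
Since n ≠ 0 the lines are not parallel, and w · n = -412 ≠ 0 so they do not intersect; hence they are skew.
Distance = |w · n| / |n| = |-412| / √2224 ≈ 8.736.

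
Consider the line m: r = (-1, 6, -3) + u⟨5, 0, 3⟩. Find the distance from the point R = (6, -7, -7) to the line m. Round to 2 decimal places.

Taking (-1, 6, -3) on m with direction v = (5, 0, 3): w = R − (-1, 6, -3) = (7, -13, -4), and w × v = (-39, -41, 65).
Distance = |w × v| / |v| = √7427 / √34 ≈ 14.78.

14.78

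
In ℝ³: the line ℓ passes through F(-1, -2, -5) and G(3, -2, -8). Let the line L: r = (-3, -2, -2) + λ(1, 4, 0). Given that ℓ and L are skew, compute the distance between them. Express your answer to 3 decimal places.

A direction vector for ℓ is G − F = (4, 0, -3).
Common perpendicular direction n = (4, 0, -3) × (1, 4, 0) = (12, -3, 16).
With w = (-3, -2, -2) − (-1, -2, -5) = (-2, 0, 3), w · n = 24.
Distance = |w · n| / |n| = |24| / √409 ≈ 1.187.

1.187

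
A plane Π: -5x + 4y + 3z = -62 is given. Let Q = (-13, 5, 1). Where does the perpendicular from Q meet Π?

(2, -7, -8)

Foot = Q − λn with λ = (n·Q − d)/|n|² = (88 − (-62))/50 = 3.
Foot = (-13, 5, 1) − 3·(-5, 4, 3) = (2, -7, -8).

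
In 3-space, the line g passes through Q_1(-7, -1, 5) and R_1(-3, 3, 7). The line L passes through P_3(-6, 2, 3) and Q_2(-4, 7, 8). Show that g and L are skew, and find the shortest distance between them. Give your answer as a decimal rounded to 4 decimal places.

A direction vector for g is R_1 − Q_1 = (4, 4, 2).
A direction vector for L is Q_2 − P_3 = (2, 5, 5).
Common perpendicular direction n = (4, 4, 2) × (2, 5, 5) = (10, -16, 12).
With w = (-6, 2, 3) − (-7, -1, 5) = (1, 3, -2), w · n = -62.
Since n ≠ 0 the lines are not parallel, and w · n = -62 ≠ 0 so they do not intersect; hence they are skew.
Distance = |w · n| / |n| = |-62| / √500 ≈ 2.7727.

2.7727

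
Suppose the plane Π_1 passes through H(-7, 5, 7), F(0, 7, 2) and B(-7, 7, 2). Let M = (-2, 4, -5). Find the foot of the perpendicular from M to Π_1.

(-2, 9, -3)

HF = (7, 2, -5), HB = (0, 2, -5); a normal to Π_1 is HF × HB = (0, 35, 14).
Using H: Π_1 has equation 35y + 14z = 273.
Foot = M − λn with λ = (n·M − d)/|n|² = (70 − 273)/1421 = -1/7.
Foot = (-2, 4, -5) − (-1/7)·(0, 35, 14) = (-2, 9, -3).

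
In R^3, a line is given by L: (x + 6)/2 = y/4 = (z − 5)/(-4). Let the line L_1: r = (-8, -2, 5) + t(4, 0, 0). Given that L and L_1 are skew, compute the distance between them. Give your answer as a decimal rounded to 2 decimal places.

L has direction (2, 4, -4) through (-6, 0, 5).
Common perpendicular direction n = (2, 4, -4) × (4, 0, 0) = (0, -16, -16).
With w = (-8, -2, 5) − (-6, 0, 5) = (-2, -2, 0), w · n = 32.
Distance = |w · n| / |n| = |32| / √512 ≈ 1.41.

1.41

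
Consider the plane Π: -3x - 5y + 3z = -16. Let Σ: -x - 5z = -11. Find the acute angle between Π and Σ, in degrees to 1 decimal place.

69.0

cos θ = |n₁·n₂| / (|n₁||n₂|) = |-12| / (√43 · √26).
θ = arccos(0.35889) ≈ 69.0°.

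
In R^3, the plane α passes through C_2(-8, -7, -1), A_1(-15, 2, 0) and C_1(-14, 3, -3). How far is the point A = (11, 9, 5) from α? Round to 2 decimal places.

24.98

C_2A_1 = (-7, 9, 1), C_2C_1 = (-6, 10, -2); a normal to α is C_2A_1 × C_2C_1 = (-28, -20, -16).
Using C_2: α has equation -28x - 20y - 16z = 380.
n·A − d = (-28)·(11) + (-20)·(9) + (-16)·(5) − 380 = -948; |n| = √1440.
Distance = |-948| / √1440 = 948/√1440 ≈ 24.98.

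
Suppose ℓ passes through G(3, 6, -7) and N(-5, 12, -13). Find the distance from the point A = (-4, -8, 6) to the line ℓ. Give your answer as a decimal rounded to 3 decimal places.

18.204

A direction vector for ℓ is N − G = (-8, 6, -6).
Taking (3, 6, -7) on ℓ with direction v = (-8, 6, -6): w = A − (3, 6, -7) = (-7, -14, 13), and w × v = (6, -146, -154).
Distance = |w × v| / |v| = √45068 / √136 ≈ 18.204.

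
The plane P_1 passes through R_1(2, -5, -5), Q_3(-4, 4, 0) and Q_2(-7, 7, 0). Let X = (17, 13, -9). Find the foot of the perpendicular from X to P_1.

(2, -2, 0)

R_1Q_3 = (-6, 9, 5), R_1Q_2 = (-9, 12, 5); a normal to P_1 is R_1Q_3 × R_1Q_2 = (-15, -15, 9).
Using R_1: P_1 has equation -15x - 15y + 9z = 0.
Foot = X − λn with λ = (n·X − d)/|n|² = (-531 − 0)/531 = -1.
Foot = (17, 13, -9) − (-1)·(-15, -15, 9) = (2, -2, 0).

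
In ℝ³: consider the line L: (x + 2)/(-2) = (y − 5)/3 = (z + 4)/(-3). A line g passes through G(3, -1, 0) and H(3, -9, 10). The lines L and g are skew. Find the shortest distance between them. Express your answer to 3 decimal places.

L has direction (-2, 3, -3) through (-2, 5, -4).
A direction vector for g is H − G = (0, -8, 10).
Common perpendicular direction n = (-2, 3, -3) × (0, -8, 10) = (6, 20, 16).
With w = (3, -1, 0) − (-2, 5, -4) = (5, -6, 4), w · n = -26.
Distance = |w · n| / |n| = |-26| / √692 ≈ 0.988.

0.988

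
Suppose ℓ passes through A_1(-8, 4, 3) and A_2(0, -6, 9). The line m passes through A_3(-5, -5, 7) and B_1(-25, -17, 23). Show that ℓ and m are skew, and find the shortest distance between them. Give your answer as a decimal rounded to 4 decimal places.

1.9795

A direction vector for ℓ is A_2 − A_1 = (8, -10, 6).
A direction vector for m is B_1 − A_3 = (-20, -12, 16).
Common perpendicular direction n = (8, -10, 6) × (-20, -12, 16) = (-88, -248, -296).
With w = (-5, -5, 7) − (-8, 4, 3) = (3, -9, 4), w · n = 784.
Since n ≠ 0 the lines are not parallel, and w · n = 784 ≠ 0 so they do not intersect; hence they are skew.
Distance = |w · n| / |n| = |784| / √156864 ≈ 1.9795.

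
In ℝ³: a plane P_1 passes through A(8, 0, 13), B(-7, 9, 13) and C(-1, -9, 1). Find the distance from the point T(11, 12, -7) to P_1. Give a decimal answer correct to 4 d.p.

22.5898

AB = (-15, 9, 0), AC = (-9, -9, -12); a normal to P_1 is AB × AC = (-108, -180, 216).
Using A: P_1 has equation -108x - 180y + 216z = 1944.
n·T − d = (-108)·(11) + (-180)·(12) + (216)·(-7) − 1944 = -6804; |n| = √90720.
Distance = |-6804| / √90720 = 6804/√90720 ≈ 22.5898.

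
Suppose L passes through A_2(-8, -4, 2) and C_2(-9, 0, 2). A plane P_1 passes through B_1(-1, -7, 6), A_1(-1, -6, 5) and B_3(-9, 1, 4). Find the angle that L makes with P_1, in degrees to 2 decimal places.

A direction vector for L is C_2 − A_2 = (-1, 4, 0).
B_1A_1 = (0, 1, -1), B_1B_3 = (-8, 8, -2); a normal to P_1 is B_1A_1 × B_1B_3 = (6, 8, 8).
Using B_1: P_1 has equation 6x + 8y + 8z = -14.
sin θ = |n·v| / (|n||v|) = |26| / (√164 · √17) = 0.49241.
θ ≈ 29.50°.

29.50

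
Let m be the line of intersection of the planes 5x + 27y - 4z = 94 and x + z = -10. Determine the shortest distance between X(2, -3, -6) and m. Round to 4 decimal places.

Direction of m: (5, 27, -4) × (1, 0, 1) = (27, -9, -27).
A point on m: solving the two plane equations with x = -3 gives (-3, 3, -7).
Taking (-3, 3, -7) on m with direction v = (27, -9, -27): w = X − (-3, 3, -7) = (5, -6, 1), and w × v = (171, 162, 117).
Distance = |w × v| / |v| = √69174 / √1539 ≈ 6.7043.

6.7043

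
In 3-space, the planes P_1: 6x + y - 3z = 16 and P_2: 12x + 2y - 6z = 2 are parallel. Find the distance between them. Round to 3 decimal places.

Rescale P_2 by 1/2: 6x + y - 3z = 1. Then distance = |16 − 1| / √46 ≈ 2.212.

2.212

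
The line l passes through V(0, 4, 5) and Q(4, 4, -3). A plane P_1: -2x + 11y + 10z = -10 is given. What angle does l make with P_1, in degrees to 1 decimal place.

41.0

A direction vector for l is Q − V = (4, 0, -8).
sin θ = |n·v| / (|n||v|) = |-88| / (√225 · √80) = 0.65591.
θ ≈ 41.0°.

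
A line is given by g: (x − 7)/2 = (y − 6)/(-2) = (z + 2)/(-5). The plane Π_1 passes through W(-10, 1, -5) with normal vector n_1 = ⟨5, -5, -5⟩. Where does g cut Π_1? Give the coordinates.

(5, 8, 3)

g has direction (2, -2, -5) through (7, 6, -2).
Π_1: n_1·r = n_1·W gives 5x - 5y - 5z = -30.
Substitute r = (7, 6, -2) + t(2, -2, -5) into the plane: 15 + 45t = -30, so t = -1.
Intersection: (7, 6, -2) + (-1)·(2, -2, -5) = (5, 8, 3).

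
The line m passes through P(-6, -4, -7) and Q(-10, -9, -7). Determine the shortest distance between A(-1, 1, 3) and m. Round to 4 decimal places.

10.0304

A direction vector for m is Q − P = (-4, -5, 0).
Taking (-6, -4, -7) on m with direction v = (-4, -5, 0): w = A − (-6, -4, -7) = (5, 5, 10), and w × v = (50, -40, -5).
Distance = |w × v| / |v| = √4125 / √41 ≈ 10.0304.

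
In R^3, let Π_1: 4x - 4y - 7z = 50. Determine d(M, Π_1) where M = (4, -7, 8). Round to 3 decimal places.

6.889

n·M − d = (4)·(4) + (-4)·(-7) + (-7)·(8) − 50 = -62; |n| = √81.
Distance = |-62| / √81 = 62/√81 ≈ 6.889.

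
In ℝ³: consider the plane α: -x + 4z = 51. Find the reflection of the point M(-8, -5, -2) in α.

(-14, -5, 22)

λ = (n·M − d)/|n|² = (0 − 51)/17 = -3.
Reflection = M − 2λn = (-8, -5, -2) − (-6)·(-1, 0, 4) = (-14, -5, 22).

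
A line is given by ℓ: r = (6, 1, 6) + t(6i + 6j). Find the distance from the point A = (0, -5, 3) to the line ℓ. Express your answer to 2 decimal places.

Taking (6, 1, 6) on ℓ with direction v = (6, 6, 0): w = A − (6, 1, 6) = (-6, -6, -3), and w × v = (18, -18, 0).
Distance = |w × v| / |v| = √648 / √72 ≈ 3.00.

3.00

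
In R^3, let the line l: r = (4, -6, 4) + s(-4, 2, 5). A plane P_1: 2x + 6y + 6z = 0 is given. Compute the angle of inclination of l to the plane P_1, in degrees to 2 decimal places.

35.55

sin θ = |n·v| / (|n||v|) = |34| / (√76 · √45) = 0.58139.
θ ≈ 35.55°.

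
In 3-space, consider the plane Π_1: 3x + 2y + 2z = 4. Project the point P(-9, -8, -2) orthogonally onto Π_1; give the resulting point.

Foot = P − λn with λ = (n·P − d)/|n|² = (-47 − 4)/17 = -3.
Foot = (-9, -8, -2) − (-3)·(3, 2, 2) = (0, -2, 4).

(0, -2, 4)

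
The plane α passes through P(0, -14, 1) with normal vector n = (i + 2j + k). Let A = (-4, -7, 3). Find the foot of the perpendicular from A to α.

(-6, -11, 1)

α: n·r = n·P gives x + 2y + z = -27.
Foot = A − λn with λ = (n·A − d)/|n|² = (-15 − (-27))/6 = 2.
Foot = (-4, -7, 3) − 2·(1, 2, 1) = (-6, -11, 1).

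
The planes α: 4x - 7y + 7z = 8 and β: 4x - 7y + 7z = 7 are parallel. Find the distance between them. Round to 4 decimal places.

Same normal n = (4, -7, 7) with |n| = √114; distance = |8 − 7| / |n| = 1/√114 ≈ 0.0937.

0.0937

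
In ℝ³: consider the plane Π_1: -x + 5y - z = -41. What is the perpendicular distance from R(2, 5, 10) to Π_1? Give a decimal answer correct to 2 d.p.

10.39

n·R − d = (-1)·(2) + (5)·(5) + (-1)·(10) − (-41) = 54; |n| = √27.
Distance = |54| / √27 = 54/√27 ≈ 10.39.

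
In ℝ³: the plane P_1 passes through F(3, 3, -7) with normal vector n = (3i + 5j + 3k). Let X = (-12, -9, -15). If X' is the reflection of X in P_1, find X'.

(6, 21, 3)

P_1: n·r = n·F gives 3x + 5y + 3z = 3.
λ = (n·X − d)/|n|² = (-126 − 3)/43 = -3.
Reflection = X − 2λn = (-12, -9, -15) − (-6)·(3, 5, 3) = (6, 21, 3).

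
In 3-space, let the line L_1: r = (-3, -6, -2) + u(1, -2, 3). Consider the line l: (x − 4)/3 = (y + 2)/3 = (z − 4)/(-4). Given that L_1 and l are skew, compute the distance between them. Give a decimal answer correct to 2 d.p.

6.25

l has direction (3, 3, -4) through (4, -2, 4).
Common perpendicular direction n = (1, -2, 3) × (3, 3, -4) = (-1, 13, 9).
With w = (4, -2, 4) − (-3, -6, -2) = (7, 4, 6), w · n = 99.
Distance = |w · n| / |n| = |99| / √251 ≈ 6.25.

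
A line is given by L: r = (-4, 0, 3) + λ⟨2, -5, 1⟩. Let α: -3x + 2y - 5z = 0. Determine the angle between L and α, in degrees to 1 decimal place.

38.5

sin θ = |n·v| / (|n||v|) = |-21| / (√38 · √30) = 0.62197.
θ ≈ 38.5°.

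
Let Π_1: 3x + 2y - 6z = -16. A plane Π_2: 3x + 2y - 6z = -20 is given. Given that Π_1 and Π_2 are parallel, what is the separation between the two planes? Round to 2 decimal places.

0.57

Same normal n = (3, 2, -6) with |n| = √49; distance = |-16 − (-20)| / |n| = 4/√49 ≈ 0.57.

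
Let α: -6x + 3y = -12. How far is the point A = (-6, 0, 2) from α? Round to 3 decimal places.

7.155

n·A − d = (-6)·(-6) + (3)·(0) + (0)·(2) − (-12) = 48; |n| = √45.
Distance = |48| / √45 = 48/√45 ≈ 7.155.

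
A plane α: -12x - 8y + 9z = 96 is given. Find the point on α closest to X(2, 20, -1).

(-10, 12, 8)

Foot = X − λn with λ = (n·X − d)/|n|² = (-193 − 96)/289 = -1.
Foot = (2, 20, -1) − (-1)·(-12, -8, 9) = (-10, 12, 8).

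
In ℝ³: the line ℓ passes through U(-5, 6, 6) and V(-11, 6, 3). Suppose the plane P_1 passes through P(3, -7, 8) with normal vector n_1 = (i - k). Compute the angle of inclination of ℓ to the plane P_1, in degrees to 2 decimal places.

A direction vector for ℓ is V − U = (-6, 0, -3).
P_1: n_1·r = n_1·P gives x - z = -5.
sin θ = |n·v| / (|n||v|) = |-3| / (√2 · √45) = 0.31623.
θ ≈ 18.43°.

18.43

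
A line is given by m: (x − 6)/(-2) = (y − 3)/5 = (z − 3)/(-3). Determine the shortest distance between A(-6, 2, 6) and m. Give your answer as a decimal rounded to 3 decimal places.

m has direction (-2, 5, -3) through (6, 3, 3).
Taking (6, 3, 3) on m with direction v = (-2, 5, -3): w = A − (6, 3, 3) = (-12, -1, 3), and w × v = (-12, -42, -62).
Distance = |w × v| / |v| = √5752 / √38 ≈ 12.303.

12.303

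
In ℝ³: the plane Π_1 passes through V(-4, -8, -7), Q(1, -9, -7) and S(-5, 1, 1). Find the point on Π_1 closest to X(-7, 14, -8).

(-9, 4, 3)

VQ = (5, -1, 0), VS = (-1, 9, 8); a normal to Π_1 is VQ × VS = (-8, -40, 44).
Using V: Π_1 has equation -8x - 40y + 44z = 44.
Foot = X − λn with λ = (n·X − d)/|n|² = (-856 − 44)/3600 = -1/4.
Foot = (-7, 14, -8) − (-1/4)·(-8, -40, 44) = (-9, 4, 3).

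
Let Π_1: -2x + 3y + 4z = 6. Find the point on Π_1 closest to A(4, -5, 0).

(2, -2, 4)

Foot = A − λn with λ = (n·A − d)/|n|² = (-23 − 6)/29 = -1.
Foot = (4, -5, 0) − (-1)·(-2, 3, 4) = (2, -2, 4).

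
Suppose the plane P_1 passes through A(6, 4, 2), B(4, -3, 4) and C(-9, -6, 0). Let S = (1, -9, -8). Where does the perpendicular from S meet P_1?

AB = (-2, -7, 2), AC = (-15, -10, -2); a normal to P_1 is AB × AC = (34, -34, -85).
Using A: P_1 has equation 34x - 34y - 85z = -102.
Foot = S − λn with λ = (n·S − d)/|n|² = (1020 − (-102))/9537 = 2/17.
Foot = (1, -9, -8) − (2/17)·(34, -34, -85) = (-3, -5, 2).

(-3, -5, 2)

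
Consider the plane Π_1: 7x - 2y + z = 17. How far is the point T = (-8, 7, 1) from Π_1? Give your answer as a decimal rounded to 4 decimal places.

n·T − d = (7)·(-8) + (-2)·(7) + (1)·(1) − 17 = -86; |n| = √54.
Distance = |-86| / √54 = 86/√54 ≈ 11.7031.

11.7031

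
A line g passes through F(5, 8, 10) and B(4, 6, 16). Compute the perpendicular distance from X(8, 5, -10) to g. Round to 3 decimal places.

9.172

A direction vector for g is B − F = (-1, -2, 6).
Taking (5, 8, 10) on g with direction v = (-1, -2, 6): w = X − (5, 8, 10) = (3, -3, -20), and w × v = (-58, 2, -9).
Distance = |w × v| / |v| = √3449 / √41 ≈ 9.172.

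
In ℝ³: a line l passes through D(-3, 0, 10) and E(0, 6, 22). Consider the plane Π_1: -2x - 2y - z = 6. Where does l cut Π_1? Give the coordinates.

A direction vector for l is E − D = (3, 6, 12).
Substitute r = (-3, 0, 10) + t(3, 6, 12) into the plane: -4 + (-30)t = 6, so t = -1/3.
Intersection: (-3, 0, 10) + (-1/3)·(3, 6, 12) = (-4, -2, 6).

(-4, -2, 6)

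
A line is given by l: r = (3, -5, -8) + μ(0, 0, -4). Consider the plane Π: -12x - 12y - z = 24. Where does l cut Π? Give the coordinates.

(3, -5, 0)

Substitute r = (3, -5, -8) + t(0, 0, -4) into the plane: 32 + 4t = 24, so t = -2.
Intersection: (3, -5, -8) + (-2)·(0, 0, -4) = (3, -5, 0).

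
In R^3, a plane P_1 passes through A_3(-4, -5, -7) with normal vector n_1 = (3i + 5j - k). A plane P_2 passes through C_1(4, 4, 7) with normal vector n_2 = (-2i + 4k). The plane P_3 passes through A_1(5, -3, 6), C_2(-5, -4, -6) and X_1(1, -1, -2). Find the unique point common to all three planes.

P_1: n_1·r = n_1·A_3 gives 3x + 5y - z = -30.
P_2: n_2·r = n_2·C_1 gives -2x + 4z = 20.
A_1C_2 = (-10, -1, -12), A_1X_1 = (-4, 2, -8); a normal to P_3 is A_1C_2 × A_1X_1 = (32, -32, -24).
Using A_1: P_3 has equation 32x - 32y - 24z = 112.
Solving the 3×3 linear system 3x + 5y - z = -30, -2x + 4z = 20, 32x - 32y - 24z = 112 (e.g. by elimination or Cramer's rule, determinant = 720) gives (2, -6, 6).

(2, -6, 6)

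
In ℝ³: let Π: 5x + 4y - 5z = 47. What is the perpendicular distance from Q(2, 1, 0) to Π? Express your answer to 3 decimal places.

4.062

n·Q − d = (5)·(2) + (4)·(1) + (-5)·(0) − 47 = -33; |n| = √66.
Distance = |-33| / √66 = 33/√66 ≈ 4.062.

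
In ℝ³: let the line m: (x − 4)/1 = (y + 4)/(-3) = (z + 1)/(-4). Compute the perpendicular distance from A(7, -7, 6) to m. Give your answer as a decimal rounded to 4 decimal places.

7.5600

m has direction (1, -3, -4) through (4, -4, -1).
Taking (4, -4, -1) on m with direction v = (1, -3, -4): w = A − (4, -4, -1) = (3, -3, 7), and w × v = (33, 19, -6).
Distance = |w × v| / |v| = √1486 / √26 ≈ 7.5600.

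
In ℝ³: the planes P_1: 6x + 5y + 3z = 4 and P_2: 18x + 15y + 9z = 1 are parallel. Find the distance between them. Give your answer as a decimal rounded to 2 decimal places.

0.44

Rescale P_2 by 1/3: 6x + 5y + 3z = 1/3. Then distance = |4 − (1/3)| / √70 ≈ 0.44.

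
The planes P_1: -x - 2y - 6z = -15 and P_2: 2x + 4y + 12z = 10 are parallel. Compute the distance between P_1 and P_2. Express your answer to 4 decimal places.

1.5617

Rescale P_2 by 1/(-2): -x - 2y - 6z = -5. Then distance = |-15 − (-5)| / √41 ≈ 1.5617.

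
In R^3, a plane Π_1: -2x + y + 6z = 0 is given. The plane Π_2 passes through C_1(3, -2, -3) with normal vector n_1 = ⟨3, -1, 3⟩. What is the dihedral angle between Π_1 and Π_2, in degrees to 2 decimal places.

66.79

Π_2: n_1·r = n_1·C_1 gives 3x - y + 3z = 2.
cos θ = |n₁·n₂| / (|n₁||n₂|) = |11| / (√41 · √19).
θ = arccos(0.39412) ≈ 66.79°.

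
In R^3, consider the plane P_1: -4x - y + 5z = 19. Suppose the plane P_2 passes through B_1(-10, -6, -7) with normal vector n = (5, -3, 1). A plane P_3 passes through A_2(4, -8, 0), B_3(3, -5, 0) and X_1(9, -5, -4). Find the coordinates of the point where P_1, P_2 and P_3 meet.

(-4, 7, 2)

P_2: n·r = n·B_1 gives 5x - 3y + z = -39.
A_2B_3 = (-1, 3, 0), A_2X_1 = (5, 3, -4); a normal to P_3 is A_2B_3 × A_2X_1 = (-12, -4, -18).
Using A_2: P_3 has equation -12x - 4y - 18z = -16.
Solving the 3×3 linear system -4x - y + 5z = 19, 5x - 3y + z = -39, -12x - 4y - 18z = -16 (e.g. by elimination or Cramer's rule, determinant = -590) gives (-4, 7, 2).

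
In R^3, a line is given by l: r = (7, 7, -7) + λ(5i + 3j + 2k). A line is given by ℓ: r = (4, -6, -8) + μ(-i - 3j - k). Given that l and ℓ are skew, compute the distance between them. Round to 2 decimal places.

Common perpendicular direction n = (5, 3, 2) × (-1, -3, -1) = (3, 3, -12).
With w = (4, -6, -8) − (7, 7, -7) = (-3, -13, -1), w · n = -36.
Distance = |w · n| / |n| = |-36| / √162 ≈ 2.83.

2.83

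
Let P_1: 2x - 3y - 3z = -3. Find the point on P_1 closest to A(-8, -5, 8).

Foot = A − λn with λ = (n·A − d)/|n|² = (-25 − (-3))/22 = -1.
Foot = (-8, -5, 8) − (-1)·(2, -3, -3) = (-6, -8, 5).

(-6, -8, 5)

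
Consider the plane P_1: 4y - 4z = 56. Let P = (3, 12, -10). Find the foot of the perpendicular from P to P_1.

(3, 8, -6)

Foot = P − λn with λ = (n·P − d)/|n|² = (88 − 56)/32 = 1.
Foot = (3, 12, -10) − 1·(0, 4, -4) = (3, 8, -6).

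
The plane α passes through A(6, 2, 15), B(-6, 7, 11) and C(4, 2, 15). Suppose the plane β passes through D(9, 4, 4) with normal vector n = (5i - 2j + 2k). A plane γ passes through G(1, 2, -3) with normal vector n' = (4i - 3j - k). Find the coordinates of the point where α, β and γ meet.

AB = (-12, 5, -4), AC = (-2, 0, 0); a normal to α is AB × AC = (0, 8, 10).
Using A: α has equation 8y + 10z = 166.
β: n·r = n·D gives 5x - 2y + 2z = 45.
γ: n'·r = n'·G gives 4x - 3y - z = 1.
Solving the 3×3 linear system 8y + 10z = 166, 5x - 2y + 2z = 45, 4x - 3y - z = 1 (e.g. by elimination or Cramer's rule, determinant = 34) gives (11, 12, 7).

(11, 12, 7)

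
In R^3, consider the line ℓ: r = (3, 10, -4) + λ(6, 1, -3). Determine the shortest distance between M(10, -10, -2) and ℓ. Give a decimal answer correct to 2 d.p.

21.15

Taking (3, 10, -4) on ℓ with direction v = (6, 1, -3): w = M − (3, 10, -4) = (7, -20, 2), and w × v = (58, 33, 127).
Distance = |w × v| / |v| = √20582 / √46 ≈ 21.15.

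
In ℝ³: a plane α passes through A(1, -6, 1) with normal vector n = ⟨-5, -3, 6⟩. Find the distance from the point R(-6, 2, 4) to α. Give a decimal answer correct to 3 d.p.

α: n·r = n·A gives -5x - 3y + 6z = 19.
n·R − d = (-5)·(-6) + (-3)·(2) + (6)·(4) − 19 = 29; |n| = √70.
Distance = |29| / √70 = 29/√70 ≈ 3.466.

3.466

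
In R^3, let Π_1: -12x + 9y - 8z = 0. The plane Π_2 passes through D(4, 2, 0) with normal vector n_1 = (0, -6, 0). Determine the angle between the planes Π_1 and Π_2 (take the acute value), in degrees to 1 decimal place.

Π_2: n_1·r = n_1·D gives -6y = -12.
cos θ = |n₁·n₂| / (|n₁||n₂|) = |-54| / (√289 · √36).
θ = arccos(0.52941) ≈ 58.0°.

58.0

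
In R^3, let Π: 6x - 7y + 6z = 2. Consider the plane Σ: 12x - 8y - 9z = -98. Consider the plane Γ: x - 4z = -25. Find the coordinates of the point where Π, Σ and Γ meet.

Solving the 3×3 linear system 6x - 7y + 6z = 2, 12x - 8y - 9z = -98, x - 4z = -25 (e.g. by elimination or Cramer's rule, determinant = -33) gives (-1, 4, 6).

(-1, 4, 6)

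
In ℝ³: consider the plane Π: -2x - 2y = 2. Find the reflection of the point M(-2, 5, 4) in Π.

(-6, 1, 4)

λ = (n·M − d)/|n|² = (-6 − 2)/8 = -1.
Reflection = M − 2λn = (-2, 5, 4) − (-2)·(-2, -2, 0) = (-6, 1, 4).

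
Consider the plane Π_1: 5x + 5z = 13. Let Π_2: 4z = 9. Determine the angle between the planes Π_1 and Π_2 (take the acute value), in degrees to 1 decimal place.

45.0

cos θ = |n₁·n₂| / (|n₁||n₂|) = |20| / (√50 · √16).
θ = arccos(0.70711) ≈ 45.0°.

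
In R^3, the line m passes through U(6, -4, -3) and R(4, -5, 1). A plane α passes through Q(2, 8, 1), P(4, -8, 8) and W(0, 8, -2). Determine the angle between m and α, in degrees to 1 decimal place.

A direction vector for m is R − U = (-2, -1, 4).
QP = (2, -16, 7), QW = (-2, 0, -3); a normal to α is QP × QW = (48, -8, -32).
Using Q: α has equation 48x - 8y - 32z = 0.
sin θ = |n·v| / (|n||v|) = |-216| / (√3392 · √21) = 0.80931.
θ ≈ 54.0°.

54.0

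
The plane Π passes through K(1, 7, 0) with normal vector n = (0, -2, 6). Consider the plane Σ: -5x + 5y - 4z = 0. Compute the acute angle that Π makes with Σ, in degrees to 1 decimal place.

48.6

Π: n·r = n·K gives -2y + 6z = -14.
cos θ = |n₁·n₂| / (|n₁||n₂|) = |-34| / (√40 · √66).
θ = arccos(0.66172) ≈ 48.6°.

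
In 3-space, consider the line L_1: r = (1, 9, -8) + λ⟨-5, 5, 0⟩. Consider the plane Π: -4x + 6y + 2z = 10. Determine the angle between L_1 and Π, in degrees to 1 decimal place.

sin θ = |n·v| / (|n||v|) = |50| / (√56 · √50) = 0.94491.
θ ≈ 70.9°.

70.9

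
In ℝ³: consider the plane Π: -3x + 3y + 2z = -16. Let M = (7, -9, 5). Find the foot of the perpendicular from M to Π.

Foot = M − λn with λ = (n·M − d)/|n|² = (-38 − (-16))/22 = -1.
Foot = (7, -9, 5) − (-1)·(-3, 3, 2) = (4, -6, 7).

(4, -6, 7)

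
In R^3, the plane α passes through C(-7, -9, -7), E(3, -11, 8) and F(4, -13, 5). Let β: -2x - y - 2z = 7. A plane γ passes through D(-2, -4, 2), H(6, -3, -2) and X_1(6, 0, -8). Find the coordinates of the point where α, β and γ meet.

CE = (10, -2, 15), CF = (11, -4, 12); a normal to α is CE × CF = (36, 45, -18).
Using C: α has equation 36x + 45y - 18z = -531.
DH = (8, 1, -4), DX_1 = (8, 4, -10); a normal to γ is DH × DX_1 = (6, 48, 24).
Using D: γ has equation 6x + 48y + 24z = -156.
Solving the 3×3 linear system 36x + 45y - 18z = -531, -2x - y - 2z = 7, 6x + 48y + 24z = -156 (e.g. by elimination or Cramer's rule, determinant = 5832) gives (-6, -5, 5).

(-6, -5, 5)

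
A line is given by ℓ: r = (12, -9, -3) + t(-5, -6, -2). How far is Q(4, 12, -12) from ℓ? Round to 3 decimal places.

Taking (12, -9, -3) on ℓ with direction v = (-5, -6, -2): w = Q − (12, -9, -3) = (-8, 21, -9), and w × v = (-96, 29, 153).
Distance = |w × v| / |v| = √33466 / √65 ≈ 22.691.

22.691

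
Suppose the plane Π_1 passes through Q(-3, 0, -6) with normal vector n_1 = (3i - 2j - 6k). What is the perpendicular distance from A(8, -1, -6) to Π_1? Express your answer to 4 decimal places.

Π_1: n_1·r = n_1·Q gives 3x - 2y - 6z = 27.
n·A − d = (3)·(8) + (-2)·(-1) + (-6)·(-6) − 27 = 35; |n| = √49.
Distance = |35| / √49 = 35/√49 ≈ 5.0000.

5.0000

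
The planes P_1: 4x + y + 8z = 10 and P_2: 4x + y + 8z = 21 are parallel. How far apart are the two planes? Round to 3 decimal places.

Same normal n = (4, 1, 8) with |n| = √81; distance = |10 − 21| / |n| = 11/√81 ≈ 1.222.

1.222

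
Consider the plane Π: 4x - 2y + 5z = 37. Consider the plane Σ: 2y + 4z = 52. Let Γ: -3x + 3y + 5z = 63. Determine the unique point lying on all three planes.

Solving the 3×3 linear system 4x - 2y + 5z = 37, 2y + 4z = 52, -3x + 3y + 5z = 63 (e.g. by elimination or Cramer's rule, determinant = 46) gives (2, 8, 9).

(2, 8, 9)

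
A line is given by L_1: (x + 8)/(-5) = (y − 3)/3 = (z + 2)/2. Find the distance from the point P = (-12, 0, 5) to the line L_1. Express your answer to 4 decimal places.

7.5863

L_1 has direction (-5, 3, 2) through (-8, 3, -2).
Taking (-8, 3, -2) on L_1 with direction v = (-5, 3, 2): w = P − (-8, 3, -2) = (-4, -3, 7), and w × v = (-27, -27, -27).
Distance = |w × v| / |v| = √2187 / √38 ≈ 7.5863.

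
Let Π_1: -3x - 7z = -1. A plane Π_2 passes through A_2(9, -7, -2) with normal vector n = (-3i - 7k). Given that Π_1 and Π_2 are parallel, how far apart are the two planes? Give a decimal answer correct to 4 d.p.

Π_2: n·r = n·A_2 gives -3x - 7z = -13.
Same normal n = (-3, 0, -7) with |n| = √58; distance = |-1 − (-13)| / |n| = 12/√58 ≈ 1.5757.

1.5757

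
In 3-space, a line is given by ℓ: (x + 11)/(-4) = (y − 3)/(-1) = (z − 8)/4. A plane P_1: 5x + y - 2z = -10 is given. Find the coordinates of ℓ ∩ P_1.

ℓ has direction (-4, -1, 4) through (-11, 3, 8).
Substitute r = (-11, 3, 8) + t(-4, -1, 4) into the plane: -68 + (-29)t = -10, so t = -2.
Intersection: (-11, 3, 8) + (-2)·(-4, -1, 4) = (-3, 5, 0).

(-3, 5, 0)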